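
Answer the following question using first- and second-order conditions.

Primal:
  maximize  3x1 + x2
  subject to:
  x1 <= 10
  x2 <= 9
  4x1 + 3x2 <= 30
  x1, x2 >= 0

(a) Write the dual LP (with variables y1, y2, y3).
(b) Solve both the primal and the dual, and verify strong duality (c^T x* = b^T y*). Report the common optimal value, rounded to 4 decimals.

The standard primal-dual pair for 'max c^T x s.t. A x <= b, x >= 0' is:
  Dual:  min b^T y  s.t.  A^T y >= c,  y >= 0.

So the dual LP is:
  minimize  10y1 + 9y2 + 30y3
  subject to:
    y1 + 4y3 >= 3
    y2 + 3y3 >= 1
    y1, y2, y3 >= 0

Solving the primal: x* = (7.5, 0).
  primal value c^T x* = 22.5.
Solving the dual: y* = (0, 0, 0.75).
  dual value b^T y* = 22.5.
Strong duality: c^T x* = b^T y*. Confirmed.

22.5


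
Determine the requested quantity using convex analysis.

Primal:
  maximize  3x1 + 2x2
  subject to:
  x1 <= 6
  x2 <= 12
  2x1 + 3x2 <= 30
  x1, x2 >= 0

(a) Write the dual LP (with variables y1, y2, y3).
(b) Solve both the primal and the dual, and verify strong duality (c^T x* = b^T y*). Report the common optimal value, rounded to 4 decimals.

The standard primal-dual pair for 'max c^T x s.t. A x <= b, x >= 0' is:
  Dual:  min b^T y  s.t.  A^T y >= c,  y >= 0.

So the dual LP is:
  minimize  6y1 + 12y2 + 30y3
  subject to:
    y1 + 2y3 >= 3
    y2 + 3y3 >= 2
    y1, y2, y3 >= 0

Solving the primal: x* = (6, 6).
  primal value c^T x* = 30.
Solving the dual: y* = (1.6667, 0, 0.6667).
  dual value b^T y* = 30.
Strong duality: c^T x* = b^T y*. Confirmed.

30


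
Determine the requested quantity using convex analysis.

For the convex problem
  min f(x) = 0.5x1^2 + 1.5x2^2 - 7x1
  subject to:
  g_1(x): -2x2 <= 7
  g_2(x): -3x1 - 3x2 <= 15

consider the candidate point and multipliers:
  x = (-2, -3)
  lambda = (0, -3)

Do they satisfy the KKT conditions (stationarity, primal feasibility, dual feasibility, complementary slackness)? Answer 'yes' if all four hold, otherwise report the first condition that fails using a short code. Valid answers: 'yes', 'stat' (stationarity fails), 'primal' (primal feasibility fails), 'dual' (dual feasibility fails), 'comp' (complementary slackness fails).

Gradient of f: grad f(x) = Q x + c = (-9, -9)
Constraint values g_i(x) = a_i^T x - b_i:
  g_1((-2, -3)) = -1
  g_2((-2, -3)) = 0
Stationarity residual: grad f(x) + sum_i lambda_i a_i = (0, 0)
  -> stationarity OK
Primal feasibility (all g_i <= 0): OK
Dual feasibility (all lambda_i >= 0): FAILS
Complementary slackness (lambda_i * g_i(x) = 0 for all i): OK

Verdict: the first failing condition is dual_feasibility -> dual.

dual


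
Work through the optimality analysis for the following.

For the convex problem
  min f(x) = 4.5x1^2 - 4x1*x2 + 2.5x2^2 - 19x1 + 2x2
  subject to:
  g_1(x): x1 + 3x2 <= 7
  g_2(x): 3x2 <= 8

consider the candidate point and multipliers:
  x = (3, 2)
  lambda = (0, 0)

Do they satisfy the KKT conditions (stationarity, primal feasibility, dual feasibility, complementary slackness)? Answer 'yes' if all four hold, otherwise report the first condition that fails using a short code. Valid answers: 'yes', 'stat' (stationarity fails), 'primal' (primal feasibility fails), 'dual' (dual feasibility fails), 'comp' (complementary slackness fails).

Gradient of f: grad f(x) = Q x + c = (0, 0)
Constraint values g_i(x) = a_i^T x - b_i:
  g_1((3, 2)) = 2
  g_2((3, 2)) = -2
Stationarity residual: grad f(x) + sum_i lambda_i a_i = (0, 0)
  -> stationarity OK
Primal feasibility (all g_i <= 0): FAILS
Dual feasibility (all lambda_i >= 0): OK
Complementary slackness (lambda_i * g_i(x) = 0 for all i): OK

Verdict: the first failing condition is primal_feasibility -> primal.

primal


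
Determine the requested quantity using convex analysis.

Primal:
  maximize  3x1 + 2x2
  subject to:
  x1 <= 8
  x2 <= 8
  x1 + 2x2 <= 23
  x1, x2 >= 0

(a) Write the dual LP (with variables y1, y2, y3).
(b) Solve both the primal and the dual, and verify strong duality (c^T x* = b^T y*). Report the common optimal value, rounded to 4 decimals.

The standard primal-dual pair for 'max c^T x s.t. A x <= b, x >= 0' is:
  Dual:  min b^T y  s.t.  A^T y >= c,  y >= 0.

So the dual LP is:
  minimize  8y1 + 8y2 + 23y3
  subject to:
    y1 + y3 >= 3
    y2 + 2y3 >= 2
    y1, y2, y3 >= 0

Solving the primal: x* = (8, 7.5).
  primal value c^T x* = 39.
Solving the dual: y* = (2, 0, 1).
  dual value b^T y* = 39.
Strong duality: c^T x* = b^T y*. Confirmed.

39


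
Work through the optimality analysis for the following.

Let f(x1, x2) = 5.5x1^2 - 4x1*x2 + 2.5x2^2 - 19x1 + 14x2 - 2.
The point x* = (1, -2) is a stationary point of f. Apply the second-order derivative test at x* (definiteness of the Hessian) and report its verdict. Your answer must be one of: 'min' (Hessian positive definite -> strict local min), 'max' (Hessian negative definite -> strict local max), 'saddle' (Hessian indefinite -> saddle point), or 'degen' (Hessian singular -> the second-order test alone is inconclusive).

Compute the Hessian H = grad^2 f:
  H = [[11, -4], [-4, 5]]
Verify stationarity: grad f(x*) = H x* + g = (0, 0).
Eigenvalues of H: 3, 13.
Both eigenvalues > 0, so H is positive definite -> x* is a strict local min.

min


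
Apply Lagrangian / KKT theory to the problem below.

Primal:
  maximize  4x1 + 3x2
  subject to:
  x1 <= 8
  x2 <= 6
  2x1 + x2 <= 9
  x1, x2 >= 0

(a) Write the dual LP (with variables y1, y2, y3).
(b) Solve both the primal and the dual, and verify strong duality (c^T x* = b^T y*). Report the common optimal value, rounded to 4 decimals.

The standard primal-dual pair for 'max c^T x s.t. A x <= b, x >= 0' is:
  Dual:  min b^T y  s.t.  A^T y >= c,  y >= 0.

So the dual LP is:
  minimize  8y1 + 6y2 + 9y3
  subject to:
    y1 + 2y3 >= 4
    y2 + y3 >= 3
    y1, y2, y3 >= 0

Solving the primal: x* = (1.5, 6).
  primal value c^T x* = 24.
Solving the dual: y* = (0, 1, 2).
  dual value b^T y* = 24.
Strong duality: c^T x* = b^T y*. Confirmed.

24


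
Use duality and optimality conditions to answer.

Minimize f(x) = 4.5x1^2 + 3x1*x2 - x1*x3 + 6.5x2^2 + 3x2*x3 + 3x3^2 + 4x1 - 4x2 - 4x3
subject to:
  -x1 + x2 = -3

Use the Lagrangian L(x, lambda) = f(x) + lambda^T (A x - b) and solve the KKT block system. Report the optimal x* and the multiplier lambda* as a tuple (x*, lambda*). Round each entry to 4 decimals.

Form the Lagrangian:
  L(x, lambda) = (1/2) x^T Q x + c^T x + lambda^T (A x - b)
Stationarity (grad_x L = 0): Q x + c + A^T lambda = 0.
Primal feasibility: A x = b.

This gives the KKT block system:
  [ Q   A^T ] [ x     ]   [-c ]
  [ A    0  ] [ lambda ] = [ b ]

Solving the linear system:
  x*      = (1.5976, -1.4024, 1.6341)
  lambda* = (12.5366)
  f(x*)   = 21.5366

x* = (1.5976, -1.4024, 1.6341), lambda* = (12.5366)


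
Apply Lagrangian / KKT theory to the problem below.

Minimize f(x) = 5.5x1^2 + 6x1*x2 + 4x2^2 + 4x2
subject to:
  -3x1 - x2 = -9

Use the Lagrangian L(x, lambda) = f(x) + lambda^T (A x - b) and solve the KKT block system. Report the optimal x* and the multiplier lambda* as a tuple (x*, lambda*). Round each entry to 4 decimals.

Form the Lagrangian:
  L(x, lambda) = (1/2) x^T Q x + c^T x + lambda^T (A x - b)
Stationarity (grad_x L = 0): Q x + c + A^T lambda = 0.
Primal feasibility: A x = b.

This gives the KKT block system:
  [ Q   A^T ] [ x     ]   [-c ]
  [ A    0  ] [ lambda ] = [ b ]

Solving the linear system:
  x*      = (3.7021, -2.1064)
  lambda* = (9.3617)
  f(x*)   = 37.9149

x* = (3.7021, -2.1064), lambda* = (9.3617)


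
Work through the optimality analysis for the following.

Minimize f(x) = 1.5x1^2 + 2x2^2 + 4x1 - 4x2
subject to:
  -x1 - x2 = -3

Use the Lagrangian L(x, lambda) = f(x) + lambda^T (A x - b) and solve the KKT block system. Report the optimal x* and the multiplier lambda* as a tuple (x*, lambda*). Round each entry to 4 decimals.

Form the Lagrangian:
  L(x, lambda) = (1/2) x^T Q x + c^T x + lambda^T (A x - b)
Stationarity (grad_x L = 0): Q x + c + A^T lambda = 0.
Primal feasibility: A x = b.

This gives the KKT block system:
  [ Q   A^T ] [ x     ]   [-c ]
  [ A    0  ] [ lambda ] = [ b ]

Solving the linear system:
  x*      = (0.5714, 2.4286)
  lambda* = (5.7143)
  f(x*)   = 4.8571

x* = (0.5714, 2.4286), lambda* = (5.7143)


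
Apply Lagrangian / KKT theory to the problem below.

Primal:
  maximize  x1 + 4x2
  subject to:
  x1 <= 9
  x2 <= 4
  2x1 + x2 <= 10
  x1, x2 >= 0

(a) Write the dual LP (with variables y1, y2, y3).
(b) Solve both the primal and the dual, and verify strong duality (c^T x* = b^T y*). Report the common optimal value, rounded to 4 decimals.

The standard primal-dual pair for 'max c^T x s.t. A x <= b, x >= 0' is:
  Dual:  min b^T y  s.t.  A^T y >= c,  y >= 0.

So the dual LP is:
  minimize  9y1 + 4y2 + 10y3
  subject to:
    y1 + 2y3 >= 1
    y2 + y3 >= 4
    y1, y2, y3 >= 0

Solving the primal: x* = (3, 4).
  primal value c^T x* = 19.
Solving the dual: y* = (0, 3.5, 0.5).
  dual value b^T y* = 19.
Strong duality: c^T x* = b^T y*. Confirmed.

19


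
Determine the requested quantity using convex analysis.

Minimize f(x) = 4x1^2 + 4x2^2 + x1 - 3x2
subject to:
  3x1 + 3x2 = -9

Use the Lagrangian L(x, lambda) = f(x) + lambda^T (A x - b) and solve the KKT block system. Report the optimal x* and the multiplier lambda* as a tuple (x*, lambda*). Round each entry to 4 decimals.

Form the Lagrangian:
  L(x, lambda) = (1/2) x^T Q x + c^T x + lambda^T (A x - b)
Stationarity (grad_x L = 0): Q x + c + A^T lambda = 0.
Primal feasibility: A x = b.

This gives the KKT block system:
  [ Q   A^T ] [ x     ]   [-c ]
  [ A    0  ] [ lambda ] = [ b ]

Solving the linear system:
  x*      = (-1.75, -1.25)
  lambda* = (4.3333)
  f(x*)   = 20.5

x* = (-1.75, -1.25), lambda* = (4.3333)


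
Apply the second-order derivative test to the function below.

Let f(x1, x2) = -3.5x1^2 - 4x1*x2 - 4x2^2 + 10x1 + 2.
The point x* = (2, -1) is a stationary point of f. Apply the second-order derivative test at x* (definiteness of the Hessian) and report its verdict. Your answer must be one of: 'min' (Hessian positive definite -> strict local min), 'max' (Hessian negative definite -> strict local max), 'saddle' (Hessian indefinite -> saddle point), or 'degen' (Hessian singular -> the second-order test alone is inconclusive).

Compute the Hessian H = grad^2 f:
  H = [[-7, -4], [-4, -8]]
Verify stationarity: grad f(x*) = H x* + g = (0, 0).
Eigenvalues of H: -11.5311, -3.4689.
Both eigenvalues < 0, so H is negative definite -> x* is a strict local max.

max


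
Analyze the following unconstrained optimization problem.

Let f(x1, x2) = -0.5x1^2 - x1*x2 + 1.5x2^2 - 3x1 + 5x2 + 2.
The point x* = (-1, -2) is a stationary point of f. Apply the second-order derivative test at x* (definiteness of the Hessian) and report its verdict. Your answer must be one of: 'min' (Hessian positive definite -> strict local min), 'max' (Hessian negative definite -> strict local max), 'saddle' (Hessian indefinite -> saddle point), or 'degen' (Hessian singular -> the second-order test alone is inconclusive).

Compute the Hessian H = grad^2 f:
  H = [[-1, -1], [-1, 3]]
Verify stationarity: grad f(x*) = H x* + g = (0, 0).
Eigenvalues of H: -1.2361, 3.2361.
Eigenvalues have mixed signs, so H is indefinite -> x* is a saddle point.

saddle


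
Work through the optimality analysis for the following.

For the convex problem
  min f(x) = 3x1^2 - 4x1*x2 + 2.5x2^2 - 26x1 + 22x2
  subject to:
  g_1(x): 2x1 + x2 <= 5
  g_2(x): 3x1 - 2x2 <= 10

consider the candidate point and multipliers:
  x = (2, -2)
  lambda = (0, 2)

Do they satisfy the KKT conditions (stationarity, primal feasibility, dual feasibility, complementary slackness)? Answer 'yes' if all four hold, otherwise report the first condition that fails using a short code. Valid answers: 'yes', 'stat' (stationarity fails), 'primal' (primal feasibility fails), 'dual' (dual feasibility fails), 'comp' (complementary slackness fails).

Gradient of f: grad f(x) = Q x + c = (-6, 4)
Constraint values g_i(x) = a_i^T x - b_i:
  g_1((2, -2)) = -3
  g_2((2, -2)) = 0
Stationarity residual: grad f(x) + sum_i lambda_i a_i = (0, 0)
  -> stationarity OK
Primal feasibility (all g_i <= 0): OK
Dual feasibility (all lambda_i >= 0): OK
Complementary slackness (lambda_i * g_i(x) = 0 for all i): OK

Verdict: yes, KKT holds.

yes


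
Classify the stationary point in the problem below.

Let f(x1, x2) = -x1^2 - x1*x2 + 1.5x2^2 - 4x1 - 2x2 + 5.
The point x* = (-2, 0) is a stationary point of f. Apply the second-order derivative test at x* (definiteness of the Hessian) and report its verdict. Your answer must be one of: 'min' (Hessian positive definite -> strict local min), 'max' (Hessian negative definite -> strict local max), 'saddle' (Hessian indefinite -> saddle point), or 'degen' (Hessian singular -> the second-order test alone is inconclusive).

Compute the Hessian H = grad^2 f:
  H = [[-2, -1], [-1, 3]]
Verify stationarity: grad f(x*) = H x* + g = (0, 0).
Eigenvalues of H: -2.1926, 3.1926.
Eigenvalues have mixed signs, so H is indefinite -> x* is a saddle point.

saddle


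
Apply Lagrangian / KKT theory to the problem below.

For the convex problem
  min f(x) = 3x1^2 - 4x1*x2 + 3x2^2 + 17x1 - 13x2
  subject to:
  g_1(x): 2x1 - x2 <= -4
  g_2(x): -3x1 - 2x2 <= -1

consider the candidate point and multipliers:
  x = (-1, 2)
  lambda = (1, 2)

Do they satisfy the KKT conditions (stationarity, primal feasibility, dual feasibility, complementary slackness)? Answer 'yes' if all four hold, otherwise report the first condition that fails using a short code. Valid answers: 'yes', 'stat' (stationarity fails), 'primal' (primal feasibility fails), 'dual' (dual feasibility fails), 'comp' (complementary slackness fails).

Gradient of f: grad f(x) = Q x + c = (3, 3)
Constraint values g_i(x) = a_i^T x - b_i:
  g_1((-1, 2)) = 0
  g_2((-1, 2)) = 0
Stationarity residual: grad f(x) + sum_i lambda_i a_i = (-1, -2)
  -> stationarity FAILS
Primal feasibility (all g_i <= 0): OK
Dual feasibility (all lambda_i >= 0): OK
Complementary slackness (lambda_i * g_i(x) = 0 for all i): OK

Verdict: the first failing condition is stationarity -> stat.

stat


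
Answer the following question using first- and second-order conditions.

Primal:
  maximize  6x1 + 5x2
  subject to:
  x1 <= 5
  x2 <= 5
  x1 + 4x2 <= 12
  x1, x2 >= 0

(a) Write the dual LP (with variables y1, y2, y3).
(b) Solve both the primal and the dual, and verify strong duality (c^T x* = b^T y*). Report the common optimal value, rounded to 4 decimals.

The standard primal-dual pair for 'max c^T x s.t. A x <= b, x >= 0' is:
  Dual:  min b^T y  s.t.  A^T y >= c,  y >= 0.

So the dual LP is:
  minimize  5y1 + 5y2 + 12y3
  subject to:
    y1 + y3 >= 6
    y2 + 4y3 >= 5
    y1, y2, y3 >= 0

Solving the primal: x* = (5, 1.75).
  primal value c^T x* = 38.75.
Solving the dual: y* = (4.75, 0, 1.25).
  dual value b^T y* = 38.75.
Strong duality: c^T x* = b^T y*. Confirmed.

38.75


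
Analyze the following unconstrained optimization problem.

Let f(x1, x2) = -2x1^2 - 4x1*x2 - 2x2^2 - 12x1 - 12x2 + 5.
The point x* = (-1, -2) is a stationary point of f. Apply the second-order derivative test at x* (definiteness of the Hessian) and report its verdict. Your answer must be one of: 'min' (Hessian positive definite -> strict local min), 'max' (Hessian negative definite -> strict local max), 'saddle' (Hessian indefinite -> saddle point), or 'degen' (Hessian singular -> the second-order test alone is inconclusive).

Compute the Hessian H = grad^2 f:
  H = [[-4, -4], [-4, -4]]
Verify stationarity: grad f(x*) = H x* + g = (0, 0).
Eigenvalues of H: -8, 0.
H has a zero eigenvalue (singular; negative semidefinite but not definite), so H is neither positive definite, negative definite, nor indefinite. The second-order test alone is inconclusive -> degen.
(Indeed, f is constant along the null direction of H through x*, so x* is not a strict local extremum.)

degen


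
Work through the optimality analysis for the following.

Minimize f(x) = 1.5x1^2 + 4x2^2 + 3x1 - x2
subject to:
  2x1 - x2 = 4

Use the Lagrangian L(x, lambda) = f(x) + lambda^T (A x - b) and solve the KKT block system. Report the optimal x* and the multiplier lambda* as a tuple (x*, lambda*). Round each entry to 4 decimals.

Form the Lagrangian:
  L(x, lambda) = (1/2) x^T Q x + c^T x + lambda^T (A x - b)
Stationarity (grad_x L = 0): Q x + c + A^T lambda = 0.
Primal feasibility: A x = b.

This gives the KKT block system:
  [ Q   A^T ] [ x     ]   [-c ]
  [ A    0  ] [ lambda ] = [ b ]

Solving the linear system:
  x*      = (1.8, -0.4)
  lambda* = (-4.2)
  f(x*)   = 11.3

x* = (1.8, -0.4), lambda* = (-4.2)


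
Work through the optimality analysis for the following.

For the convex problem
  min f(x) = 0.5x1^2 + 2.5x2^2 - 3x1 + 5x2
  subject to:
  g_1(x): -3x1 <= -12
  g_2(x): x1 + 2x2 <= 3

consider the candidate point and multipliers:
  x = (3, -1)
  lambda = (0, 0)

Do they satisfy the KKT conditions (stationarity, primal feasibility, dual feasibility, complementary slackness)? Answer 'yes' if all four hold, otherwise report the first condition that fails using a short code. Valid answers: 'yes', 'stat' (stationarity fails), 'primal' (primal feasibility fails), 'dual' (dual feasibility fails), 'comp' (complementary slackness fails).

Gradient of f: grad f(x) = Q x + c = (0, 0)
Constraint values g_i(x) = a_i^T x - b_i:
  g_1((3, -1)) = 3
  g_2((3, -1)) = -2
Stationarity residual: grad f(x) + sum_i lambda_i a_i = (0, 0)
  -> stationarity OK
Primal feasibility (all g_i <= 0): FAILS
Dual feasibility (all lambda_i >= 0): OK
Complementary slackness (lambda_i * g_i(x) = 0 for all i): OK

Verdict: the first failing condition is primal_feasibility -> primal.

primal


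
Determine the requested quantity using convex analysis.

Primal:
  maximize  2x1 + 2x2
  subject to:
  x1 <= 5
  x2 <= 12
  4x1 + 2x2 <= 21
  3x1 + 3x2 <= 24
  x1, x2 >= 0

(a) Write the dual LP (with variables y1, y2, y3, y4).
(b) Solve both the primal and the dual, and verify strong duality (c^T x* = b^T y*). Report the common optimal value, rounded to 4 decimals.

The standard primal-dual pair for 'max c^T x s.t. A x <= b, x >= 0' is:
  Dual:  min b^T y  s.t.  A^T y >= c,  y >= 0.

So the dual LP is:
  minimize  5y1 + 12y2 + 21y3 + 24y4
  subject to:
    y1 + 4y3 + 3y4 >= 2
    y2 + 2y3 + 3y4 >= 2
    y1, y2, y3, y4 >= 0

Solving the primal: x* = (2.5, 5.5).
  primal value c^T x* = 16.
Solving the dual: y* = (0, 0, 0, 0.6667).
  dual value b^T y* = 16.
Strong duality: c^T x* = b^T y*. Confirmed.

16


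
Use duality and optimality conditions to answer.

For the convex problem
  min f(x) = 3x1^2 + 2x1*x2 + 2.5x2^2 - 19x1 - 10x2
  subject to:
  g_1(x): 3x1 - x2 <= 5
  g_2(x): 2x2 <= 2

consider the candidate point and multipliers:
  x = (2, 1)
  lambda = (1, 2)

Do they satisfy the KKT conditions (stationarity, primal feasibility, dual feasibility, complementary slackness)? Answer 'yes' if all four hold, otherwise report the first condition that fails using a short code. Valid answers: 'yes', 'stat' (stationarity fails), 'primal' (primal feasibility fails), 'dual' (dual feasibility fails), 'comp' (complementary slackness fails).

Gradient of f: grad f(x) = Q x + c = (-5, -1)
Constraint values g_i(x) = a_i^T x - b_i:
  g_1((2, 1)) = 0
  g_2((2, 1)) = 0
Stationarity residual: grad f(x) + sum_i lambda_i a_i = (-2, 2)
  -> stationarity FAILS
Primal feasibility (all g_i <= 0): OK
Dual feasibility (all lambda_i >= 0): OK
Complementary slackness (lambda_i * g_i(x) = 0 for all i): OK

Verdict: the first failing condition is stationarity -> stat.

stat


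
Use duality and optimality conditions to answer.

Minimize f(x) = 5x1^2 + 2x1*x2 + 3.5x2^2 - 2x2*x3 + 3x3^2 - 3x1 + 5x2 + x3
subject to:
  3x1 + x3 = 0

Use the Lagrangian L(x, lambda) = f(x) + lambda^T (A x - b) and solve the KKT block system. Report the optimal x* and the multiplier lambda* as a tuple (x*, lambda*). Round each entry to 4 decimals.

Form the Lagrangian:
  L(x, lambda) = (1/2) x^T Q x + c^T x + lambda^T (A x - b)
Stationarity (grad_x L = 0): Q x + c + A^T lambda = 0.
Primal feasibility: A x = b.

This gives the KKT block system:
  [ Q   A^T ] [ x     ]   [-c ]
  [ A    0  ] [ lambda ] = [ b ]

Solving the linear system:
  x*      = (0.2135, -0.9583, -0.6406)
  lambda* = (0.9271)
  f(x*)   = -3.0365

x* = (0.2135, -0.9583, -0.6406), lambda* = (0.9271)


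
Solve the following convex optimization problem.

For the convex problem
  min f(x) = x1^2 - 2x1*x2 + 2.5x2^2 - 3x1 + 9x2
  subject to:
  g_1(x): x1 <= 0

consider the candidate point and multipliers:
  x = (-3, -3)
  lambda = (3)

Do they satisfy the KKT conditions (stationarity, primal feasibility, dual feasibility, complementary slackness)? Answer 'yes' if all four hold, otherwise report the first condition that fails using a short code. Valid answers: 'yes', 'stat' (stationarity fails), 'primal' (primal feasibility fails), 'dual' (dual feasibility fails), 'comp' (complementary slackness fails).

Gradient of f: grad f(x) = Q x + c = (-3, 0)
Constraint values g_i(x) = a_i^T x - b_i:
  g_1((-3, -3)) = -3
Stationarity residual: grad f(x) + sum_i lambda_i a_i = (0, 0)
  -> stationarity OK
Primal feasibility (all g_i <= 0): OK
Dual feasibility (all lambda_i >= 0): OK
Complementary slackness (lambda_i * g_i(x) = 0 for all i): FAILS

Verdict: the first failing condition is complementary_slackness -> comp.

comp


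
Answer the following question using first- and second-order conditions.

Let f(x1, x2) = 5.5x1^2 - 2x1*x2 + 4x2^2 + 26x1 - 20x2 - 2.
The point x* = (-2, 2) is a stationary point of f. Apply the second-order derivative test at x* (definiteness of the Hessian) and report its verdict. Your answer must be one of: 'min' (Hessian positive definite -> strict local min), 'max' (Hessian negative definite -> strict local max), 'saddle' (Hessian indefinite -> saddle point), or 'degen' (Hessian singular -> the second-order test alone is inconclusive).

Compute the Hessian H = grad^2 f:
  H = [[11, -2], [-2, 8]]
Verify stationarity: grad f(x*) = H x* + g = (0, 0).
Eigenvalues of H: 7, 12.
Both eigenvalues > 0, so H is positive definite -> x* is a strict local min.

min


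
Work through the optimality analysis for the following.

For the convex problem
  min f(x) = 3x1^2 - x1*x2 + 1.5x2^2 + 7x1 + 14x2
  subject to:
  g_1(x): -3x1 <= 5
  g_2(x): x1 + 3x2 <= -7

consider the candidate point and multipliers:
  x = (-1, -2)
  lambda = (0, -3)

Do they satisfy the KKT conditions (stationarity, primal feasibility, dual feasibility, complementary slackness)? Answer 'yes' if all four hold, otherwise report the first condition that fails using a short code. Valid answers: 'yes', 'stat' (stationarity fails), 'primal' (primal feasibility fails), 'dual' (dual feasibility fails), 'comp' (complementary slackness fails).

Gradient of f: grad f(x) = Q x + c = (3, 9)
Constraint values g_i(x) = a_i^T x - b_i:
  g_1((-1, -2)) = -2
  g_2((-1, -2)) = 0
Stationarity residual: grad f(x) + sum_i lambda_i a_i = (0, 0)
  -> stationarity OK
Primal feasibility (all g_i <= 0): OK
Dual feasibility (all lambda_i >= 0): FAILS
Complementary slackness (lambda_i * g_i(x) = 0 for all i): OK

Verdict: the first failing condition is dual_feasibility -> dual.

dual


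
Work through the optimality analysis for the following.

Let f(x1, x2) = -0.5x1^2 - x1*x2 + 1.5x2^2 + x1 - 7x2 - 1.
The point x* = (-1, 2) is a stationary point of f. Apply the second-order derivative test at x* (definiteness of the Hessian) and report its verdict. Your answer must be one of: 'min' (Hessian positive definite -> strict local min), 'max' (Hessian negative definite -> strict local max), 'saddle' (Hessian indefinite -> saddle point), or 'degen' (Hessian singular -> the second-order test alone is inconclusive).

Compute the Hessian H = grad^2 f:
  H = [[-1, -1], [-1, 3]]
Verify stationarity: grad f(x*) = H x* + g = (0, 0).
Eigenvalues of H: -1.2361, 3.2361.
Eigenvalues have mixed signs, so H is indefinite -> x* is a saddle point.

saddle


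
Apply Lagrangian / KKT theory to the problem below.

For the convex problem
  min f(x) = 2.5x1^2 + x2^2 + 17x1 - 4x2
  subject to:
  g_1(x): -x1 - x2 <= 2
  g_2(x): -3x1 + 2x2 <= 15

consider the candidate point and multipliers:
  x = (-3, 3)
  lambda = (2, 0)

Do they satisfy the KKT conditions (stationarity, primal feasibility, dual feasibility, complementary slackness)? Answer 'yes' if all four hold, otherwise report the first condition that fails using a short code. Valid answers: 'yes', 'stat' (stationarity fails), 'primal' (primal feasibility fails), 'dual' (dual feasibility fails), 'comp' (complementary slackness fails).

Gradient of f: grad f(x) = Q x + c = (2, 2)
Constraint values g_i(x) = a_i^T x - b_i:
  g_1((-3, 3)) = -2
  g_2((-3, 3)) = 0
Stationarity residual: grad f(x) + sum_i lambda_i a_i = (0, 0)
  -> stationarity OK
Primal feasibility (all g_i <= 0): OK
Dual feasibility (all lambda_i >= 0): OK
Complementary slackness (lambda_i * g_i(x) = 0 for all i): FAILS

Verdict: the first failing condition is complementary_slackness -> comp.

comp


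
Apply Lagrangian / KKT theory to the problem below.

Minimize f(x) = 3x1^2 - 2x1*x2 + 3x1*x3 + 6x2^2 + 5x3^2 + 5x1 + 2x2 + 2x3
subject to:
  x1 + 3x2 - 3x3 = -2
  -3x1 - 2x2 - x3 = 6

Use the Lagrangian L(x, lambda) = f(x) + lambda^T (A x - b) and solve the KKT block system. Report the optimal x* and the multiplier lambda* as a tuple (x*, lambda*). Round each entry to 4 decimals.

Form the Lagrangian:
  L(x, lambda) = (1/2) x^T Q x + c^T x + lambda^T (A x - b)
Stationarity (grad_x L = 0): Q x + c + A^T lambda = 0.
Primal feasibility: A x = b.

This gives the KKT block system:
  [ Q   A^T ] [ x     ]   [-c ]
  [ A    0  ] [ lambda ] = [ b ]

Solving the linear system:
  x*      = (-1.6038, -0.4402, -0.3082)
  lambda* = (-1.3012, -1.9893)
  f(x*)   = -0.0911

x* = (-1.6038, -0.4402, -0.3082), lambda* = (-1.3012, -1.9893)


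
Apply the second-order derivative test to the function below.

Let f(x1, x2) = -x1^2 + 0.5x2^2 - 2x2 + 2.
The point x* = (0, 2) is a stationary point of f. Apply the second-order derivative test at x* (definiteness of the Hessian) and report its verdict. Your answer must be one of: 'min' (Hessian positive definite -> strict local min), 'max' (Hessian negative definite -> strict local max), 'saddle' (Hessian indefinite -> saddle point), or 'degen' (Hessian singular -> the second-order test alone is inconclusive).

Compute the Hessian H = grad^2 f:
  H = [[-2, 0], [0, 1]]
Verify stationarity: grad f(x*) = H x* + g = (0, 0).
Eigenvalues of H: -2, 1.
Eigenvalues have mixed signs, so H is indefinite -> x* is a saddle point.

saddle


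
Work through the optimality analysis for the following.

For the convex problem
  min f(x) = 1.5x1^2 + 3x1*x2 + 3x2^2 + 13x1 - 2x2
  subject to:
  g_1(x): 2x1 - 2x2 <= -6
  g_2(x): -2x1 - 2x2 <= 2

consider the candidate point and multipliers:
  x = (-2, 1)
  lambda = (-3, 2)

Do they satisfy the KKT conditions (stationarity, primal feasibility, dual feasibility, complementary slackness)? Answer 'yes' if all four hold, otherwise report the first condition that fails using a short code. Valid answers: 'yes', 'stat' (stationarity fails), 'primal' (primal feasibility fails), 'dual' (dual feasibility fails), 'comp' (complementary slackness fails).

Gradient of f: grad f(x) = Q x + c = (10, -2)
Constraint values g_i(x) = a_i^T x - b_i:
  g_1((-2, 1)) = 0
  g_2((-2, 1)) = 0
Stationarity residual: grad f(x) + sum_i lambda_i a_i = (0, 0)
  -> stationarity OK
Primal feasibility (all g_i <= 0): OK
Dual feasibility (all lambda_i >= 0): FAILS
Complementary slackness (lambda_i * g_i(x) = 0 for all i): OK

Verdict: the first failing condition is dual_feasibility -> dual.

dual


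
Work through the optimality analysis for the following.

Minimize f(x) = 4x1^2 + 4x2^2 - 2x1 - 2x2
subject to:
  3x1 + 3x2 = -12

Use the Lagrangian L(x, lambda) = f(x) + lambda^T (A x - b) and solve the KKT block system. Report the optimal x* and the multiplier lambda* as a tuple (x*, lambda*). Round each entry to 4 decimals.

Form the Lagrangian:
  L(x, lambda) = (1/2) x^T Q x + c^T x + lambda^T (A x - b)
Stationarity (grad_x L = 0): Q x + c + A^T lambda = 0.
Primal feasibility: A x = b.

This gives the KKT block system:
  [ Q   A^T ] [ x     ]   [-c ]
  [ A    0  ] [ lambda ] = [ b ]

Solving the linear system:
  x*      = (-2, -2)
  lambda* = (6)
  f(x*)   = 40

x* = (-2, -2), lambda* = (6)


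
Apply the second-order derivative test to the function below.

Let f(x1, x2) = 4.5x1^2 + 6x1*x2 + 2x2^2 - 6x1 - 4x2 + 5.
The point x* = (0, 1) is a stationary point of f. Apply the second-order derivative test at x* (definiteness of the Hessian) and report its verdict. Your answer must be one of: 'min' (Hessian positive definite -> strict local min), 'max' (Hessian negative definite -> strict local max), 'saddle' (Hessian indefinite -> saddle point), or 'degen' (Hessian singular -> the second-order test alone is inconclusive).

Compute the Hessian H = grad^2 f:
  H = [[9, 6], [6, 4]]
Verify stationarity: grad f(x*) = H x* + g = (0, 0).
Eigenvalues of H: 0, 13.
H has a zero eigenvalue (singular; positive semidefinite but not definite), so H is neither positive definite, negative definite, nor indefinite. The second-order test alone is inconclusive -> degen.
(Indeed, f is constant along the null direction of H through x*, so x* is not a strict local extremum.)

degen


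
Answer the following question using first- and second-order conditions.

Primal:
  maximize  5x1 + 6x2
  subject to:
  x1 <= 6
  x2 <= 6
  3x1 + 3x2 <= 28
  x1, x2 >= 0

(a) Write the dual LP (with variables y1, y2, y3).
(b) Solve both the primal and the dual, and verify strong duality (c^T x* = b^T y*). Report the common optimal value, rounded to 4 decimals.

The standard primal-dual pair for 'max c^T x s.t. A x <= b, x >= 0' is:
  Dual:  min b^T y  s.t.  A^T y >= c,  y >= 0.

So the dual LP is:
  minimize  6y1 + 6y2 + 28y3
  subject to:
    y1 + 3y3 >= 5
    y2 + 3y3 >= 6
    y1, y2, y3 >= 0

Solving the primal: x* = (3.3333, 6).
  primal value c^T x* = 52.6667.
Solving the dual: y* = (0, 1, 1.6667).
  dual value b^T y* = 52.6667.
Strong duality: c^T x* = b^T y*. Confirmed.

52.6667


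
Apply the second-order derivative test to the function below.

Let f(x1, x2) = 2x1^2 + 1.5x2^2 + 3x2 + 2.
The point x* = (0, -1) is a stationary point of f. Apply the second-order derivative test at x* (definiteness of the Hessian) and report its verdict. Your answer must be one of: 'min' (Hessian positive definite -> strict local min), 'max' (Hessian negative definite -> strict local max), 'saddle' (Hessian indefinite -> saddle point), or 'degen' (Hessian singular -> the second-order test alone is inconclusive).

Compute the Hessian H = grad^2 f:
  H = [[4, 0], [0, 3]]
Verify stationarity: grad f(x*) = H x* + g = (0, 0).
Eigenvalues of H: 3, 4.
Both eigenvalues > 0, so H is positive definite -> x* is a strict local min.

min


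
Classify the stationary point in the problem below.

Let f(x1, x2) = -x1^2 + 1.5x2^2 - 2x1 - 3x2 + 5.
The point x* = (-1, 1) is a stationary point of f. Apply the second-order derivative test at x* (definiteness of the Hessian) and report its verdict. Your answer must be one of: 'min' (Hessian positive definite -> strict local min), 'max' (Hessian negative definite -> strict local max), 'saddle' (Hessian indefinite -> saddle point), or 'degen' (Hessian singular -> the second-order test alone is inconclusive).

Compute the Hessian H = grad^2 f:
  H = [[-2, 0], [0, 3]]
Verify stationarity: grad f(x*) = H x* + g = (0, 0).
Eigenvalues of H: -2, 3.
Eigenvalues have mixed signs, so H is indefinite -> x* is a saddle point.

saddle


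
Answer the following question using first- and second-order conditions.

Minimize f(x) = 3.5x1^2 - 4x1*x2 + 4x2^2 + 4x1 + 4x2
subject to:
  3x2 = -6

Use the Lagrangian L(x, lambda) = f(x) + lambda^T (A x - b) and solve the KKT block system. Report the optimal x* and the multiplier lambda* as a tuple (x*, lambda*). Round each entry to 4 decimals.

Form the Lagrangian:
  L(x, lambda) = (1/2) x^T Q x + c^T x + lambda^T (A x - b)
Stationarity (grad_x L = 0): Q x + c + A^T lambda = 0.
Primal feasibility: A x = b.

This gives the KKT block system:
  [ Q   A^T ] [ x     ]   [-c ]
  [ A    0  ] [ lambda ] = [ b ]

Solving the linear system:
  x*      = (-1.7143, -2)
  lambda* = (1.7143)
  f(x*)   = -2.2857

x* = (-1.7143, -2), lambda* = (1.7143)


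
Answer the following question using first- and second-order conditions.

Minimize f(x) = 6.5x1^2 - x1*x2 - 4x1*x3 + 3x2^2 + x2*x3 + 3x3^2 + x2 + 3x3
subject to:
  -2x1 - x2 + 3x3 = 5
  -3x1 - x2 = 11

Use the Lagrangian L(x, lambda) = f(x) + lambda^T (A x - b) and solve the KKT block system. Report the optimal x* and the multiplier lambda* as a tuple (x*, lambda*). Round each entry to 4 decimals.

Form the Lagrangian:
  L(x, lambda) = (1/2) x^T Q x + c^T x + lambda^T (A x - b)
Stationarity (grad_x L = 0): Q x + c + A^T lambda = 0.
Primal feasibility: A x = b.

This gives the KKT block system:
  [ Q   A^T ] [ x     ]   [-c ]
  [ A    0  ] [ lambda ] = [ b ]

Solving the linear system:
  x*      = (-2.8936, -2.3191, -1.0355)
  lambda* = (-2.0142, -9.0426)
  f(x*)   = 52.0567

x* = (-2.8936, -2.3191, -1.0355), lambda* = (-2.0142, -9.0426)


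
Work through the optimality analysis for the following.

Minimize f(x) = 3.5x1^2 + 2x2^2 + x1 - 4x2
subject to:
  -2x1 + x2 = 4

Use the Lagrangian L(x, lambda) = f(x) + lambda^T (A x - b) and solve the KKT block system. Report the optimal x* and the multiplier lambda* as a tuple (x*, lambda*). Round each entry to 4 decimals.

Form the Lagrangian:
  L(x, lambda) = (1/2) x^T Q x + c^T x + lambda^T (A x - b)
Stationarity (grad_x L = 0): Q x + c + A^T lambda = 0.
Primal feasibility: A x = b.

This gives the KKT block system:
  [ Q   A^T ] [ x     ]   [-c ]
  [ A    0  ] [ lambda ] = [ b ]

Solving the linear system:
  x*      = (-1.087, 1.8261)
  lambda* = (-3.3043)
  f(x*)   = 2.413

x* = (-1.087, 1.8261), lambda* = (-3.3043)


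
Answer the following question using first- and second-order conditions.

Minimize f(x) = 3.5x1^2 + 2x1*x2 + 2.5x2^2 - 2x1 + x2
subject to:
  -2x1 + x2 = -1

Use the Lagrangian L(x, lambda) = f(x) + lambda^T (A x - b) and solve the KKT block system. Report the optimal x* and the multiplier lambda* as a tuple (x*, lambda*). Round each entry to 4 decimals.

Form the Lagrangian:
  L(x, lambda) = (1/2) x^T Q x + c^T x + lambda^T (A x - b)
Stationarity (grad_x L = 0): Q x + c + A^T lambda = 0.
Primal feasibility: A x = b.

This gives the KKT block system:
  [ Q   A^T ] [ x     ]   [-c ]
  [ A    0  ] [ lambda ] = [ b ]

Solving the linear system:
  x*      = (0.3429, -0.3143)
  lambda* = (-0.1143)
  f(x*)   = -0.5571

x* = (0.3429, -0.3143), lambda* = (-0.1143)


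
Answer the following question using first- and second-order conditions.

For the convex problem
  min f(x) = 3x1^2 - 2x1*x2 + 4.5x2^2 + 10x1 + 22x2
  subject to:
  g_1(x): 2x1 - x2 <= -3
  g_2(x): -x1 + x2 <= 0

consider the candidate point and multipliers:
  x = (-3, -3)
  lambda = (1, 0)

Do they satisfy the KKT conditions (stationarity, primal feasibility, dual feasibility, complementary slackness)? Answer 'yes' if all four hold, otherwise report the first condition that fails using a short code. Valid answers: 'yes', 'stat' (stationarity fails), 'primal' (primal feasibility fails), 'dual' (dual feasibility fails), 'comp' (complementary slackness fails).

Gradient of f: grad f(x) = Q x + c = (-2, 1)
Constraint values g_i(x) = a_i^T x - b_i:
  g_1((-3, -3)) = 0
  g_2((-3, -3)) = 0
Stationarity residual: grad f(x) + sum_i lambda_i a_i = (0, 0)
  -> stationarity OK
Primal feasibility (all g_i <= 0): OK
Dual feasibility (all lambda_i >= 0): OK
Complementary slackness (lambda_i * g_i(x) = 0 for all i): OK

Verdict: yes, KKT holds.

yes


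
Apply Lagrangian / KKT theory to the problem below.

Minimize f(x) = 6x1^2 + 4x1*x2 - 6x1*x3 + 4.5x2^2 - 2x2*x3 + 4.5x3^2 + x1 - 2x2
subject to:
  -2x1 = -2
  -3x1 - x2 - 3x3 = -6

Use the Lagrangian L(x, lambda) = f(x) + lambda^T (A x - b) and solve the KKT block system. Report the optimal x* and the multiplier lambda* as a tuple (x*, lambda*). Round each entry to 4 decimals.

Form the Lagrangian:
  L(x, lambda) = (1/2) x^T Q x + c^T x + lambda^T (A x - b)
Stationarity (grad_x L = 0): Q x + c + A^T lambda = 0.
Primal feasibility: A x = b.

This gives the KKT block system:
  [ Q   A^T ] [ x     ]   [-c ]
  [ A    0  ] [ lambda ] = [ b ]

Solving the linear system:
  x*      = (1, 0.0882, 0.9706)
  lambda* = (2.4853, 0.8529)
  f(x*)   = 5.4559

x* = (1, 0.0882, 0.9706), lambda* = (2.4853, 0.8529)


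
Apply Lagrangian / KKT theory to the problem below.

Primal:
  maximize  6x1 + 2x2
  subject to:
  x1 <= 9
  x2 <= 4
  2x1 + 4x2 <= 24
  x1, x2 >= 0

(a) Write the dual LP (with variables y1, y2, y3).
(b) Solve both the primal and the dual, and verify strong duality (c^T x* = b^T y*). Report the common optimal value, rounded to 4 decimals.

The standard primal-dual pair for 'max c^T x s.t. A x <= b, x >= 0' is:
  Dual:  min b^T y  s.t.  A^T y >= c,  y >= 0.

So the dual LP is:
  minimize  9y1 + 4y2 + 24y3
  subject to:
    y1 + 2y3 >= 6
    y2 + 4y3 >= 2
    y1, y2, y3 >= 0

Solving the primal: x* = (9, 1.5).
  primal value c^T x* = 57.
Solving the dual: y* = (5, 0, 0.5).
  dual value b^T y* = 57.
Strong duality: c^T x* = b^T y*. Confirmed.

57


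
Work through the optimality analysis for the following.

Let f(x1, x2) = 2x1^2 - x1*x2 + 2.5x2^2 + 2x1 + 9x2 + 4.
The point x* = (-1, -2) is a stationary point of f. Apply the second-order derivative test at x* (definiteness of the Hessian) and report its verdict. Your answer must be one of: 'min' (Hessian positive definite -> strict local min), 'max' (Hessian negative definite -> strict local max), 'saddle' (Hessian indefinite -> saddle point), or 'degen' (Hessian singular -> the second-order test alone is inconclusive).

Compute the Hessian H = grad^2 f:
  H = [[4, -1], [-1, 5]]
Verify stationarity: grad f(x*) = H x* + g = (0, 0).
Eigenvalues of H: 3.382, 5.618.
Both eigenvalues > 0, so H is positive definite -> x* is a strict local min.

min


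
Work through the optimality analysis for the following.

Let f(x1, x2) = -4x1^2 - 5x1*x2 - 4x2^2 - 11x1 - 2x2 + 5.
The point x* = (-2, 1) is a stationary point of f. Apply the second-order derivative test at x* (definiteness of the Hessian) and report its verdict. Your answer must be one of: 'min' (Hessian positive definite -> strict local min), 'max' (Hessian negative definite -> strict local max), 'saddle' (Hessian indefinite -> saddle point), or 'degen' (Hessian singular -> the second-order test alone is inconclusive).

Compute the Hessian H = grad^2 f:
  H = [[-8, -5], [-5, -8]]
Verify stationarity: grad f(x*) = H x* + g = (0, 0).
Eigenvalues of H: -13, -3.
Both eigenvalues < 0, so H is negative definite -> x* is a strict local max.

max


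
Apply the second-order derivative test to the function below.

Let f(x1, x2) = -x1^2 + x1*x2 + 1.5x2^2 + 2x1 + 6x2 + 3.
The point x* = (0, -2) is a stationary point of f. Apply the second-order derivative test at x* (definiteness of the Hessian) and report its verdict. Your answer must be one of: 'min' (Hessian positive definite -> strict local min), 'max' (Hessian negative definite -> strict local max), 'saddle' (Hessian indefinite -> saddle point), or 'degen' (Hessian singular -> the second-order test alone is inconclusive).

Compute the Hessian H = grad^2 f:
  H = [[-2, 1], [1, 3]]
Verify stationarity: grad f(x*) = H x* + g = (0, 0).
Eigenvalues of H: -2.1926, 3.1926.
Eigenvalues have mixed signs, so H is indefinite -> x* is a saddle point.

saddle


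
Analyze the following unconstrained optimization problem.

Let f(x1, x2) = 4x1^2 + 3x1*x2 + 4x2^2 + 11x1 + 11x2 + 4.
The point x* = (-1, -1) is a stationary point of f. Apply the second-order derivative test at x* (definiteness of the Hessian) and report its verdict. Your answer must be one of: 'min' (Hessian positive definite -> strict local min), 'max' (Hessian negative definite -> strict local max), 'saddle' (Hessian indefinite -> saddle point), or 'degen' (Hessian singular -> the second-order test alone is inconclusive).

Compute the Hessian H = grad^2 f:
  H = [[8, 3], [3, 8]]
Verify stationarity: grad f(x*) = H x* + g = (0, 0).
Eigenvalues of H: 5, 11.
Both eigenvalues > 0, so H is positive definite -> x* is a strict local min.

min
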